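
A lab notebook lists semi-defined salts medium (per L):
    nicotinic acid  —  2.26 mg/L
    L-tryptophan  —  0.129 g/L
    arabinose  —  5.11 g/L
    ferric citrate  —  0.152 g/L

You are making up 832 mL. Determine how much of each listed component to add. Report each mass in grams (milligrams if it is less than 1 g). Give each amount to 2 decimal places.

nicotinic acid 1.88 mg; L-tryptophan 107.33 mg; arabinose 4.25 g; ferric citrate 126.46 mg

Scale factor relative to 1 L: 0.832.
nicotinic acid: 2.26 mg/L × 0.832 L = 1.88 mg
L-tryptophan: 0.129 g/L × 0.832 L = 0.107328 g = 107.33 mg
arabinose: 5.11 g/L × 0.832 L = 4.25 g
ferric citrate: 0.152 g/L × 0.832 L = 0.126464 g = 126.46 mg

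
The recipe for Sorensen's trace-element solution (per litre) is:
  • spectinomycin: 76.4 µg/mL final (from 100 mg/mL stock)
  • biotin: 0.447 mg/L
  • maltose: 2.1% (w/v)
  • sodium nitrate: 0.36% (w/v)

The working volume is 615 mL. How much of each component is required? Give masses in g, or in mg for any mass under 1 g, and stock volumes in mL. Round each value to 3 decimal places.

Scale factor relative to 1 L: 0.615.
spectinomycin: C1V1 = C2V2 → 76.4 µg/mL × 615 mL ÷ 100000 µg/mL = 0.470 mL
biotin: 0.447 mg/L × 0.615 L = 0.275 mg
maltose: 2.1% w/v = 21 g/L → 21 × 0.615 L = 12.915 g
sodium nitrate: 0.36 g per 100 mL × 615 mL ÷ 100 = 2.214 g

spectinomycin 0.470 mL; biotin 0.275 mg; maltose 12.915 g; sodium nitrate 2.214 g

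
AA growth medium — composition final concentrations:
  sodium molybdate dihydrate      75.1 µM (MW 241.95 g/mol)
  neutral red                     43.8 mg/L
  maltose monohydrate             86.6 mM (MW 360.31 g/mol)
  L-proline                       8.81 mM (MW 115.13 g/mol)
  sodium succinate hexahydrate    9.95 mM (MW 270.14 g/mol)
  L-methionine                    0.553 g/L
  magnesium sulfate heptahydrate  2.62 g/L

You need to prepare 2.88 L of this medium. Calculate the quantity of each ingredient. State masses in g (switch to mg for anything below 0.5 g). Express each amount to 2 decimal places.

Scale factor relative to 1 L: 2.88.
sodium molybdate dihydrate: 75.1 µmol/L × 241.95 g/mol × 2.88 L ÷ 1000 = 52.33 mg
neutral red: 43.8 mg/L × 2.88 L = 126.14 mg
maltose monohydrate: 86.6 mmol/L × 360.31 g/mol × 2.88 L ÷ 1000 = 89.86 g
L-proline: 8.81 mmol/L × 115.13 g/mol × 2.88 L ÷ 1000 = 2.92 g
sodium succinate hexahydrate: 9.95 mmol/L × 270.14 g/mol × 2.88 L ÷ 1000 = 7.74 g
L-methionine: 0.553 g/L × 2.88 L = 1.59 g
magnesium sulfate heptahydrate: 2.62 g/L × 2.88 L = 7.55 g

sodium molybdate dihydrate 52.33 mg; neutral red 126.14 mg; maltose monohydrate 89.86 g; L-proline 2.92 g; sodium succinate hexahydrate 7.74 g; L-methionine 1.59 g; magnesium sulfate heptahydrate 7.55 g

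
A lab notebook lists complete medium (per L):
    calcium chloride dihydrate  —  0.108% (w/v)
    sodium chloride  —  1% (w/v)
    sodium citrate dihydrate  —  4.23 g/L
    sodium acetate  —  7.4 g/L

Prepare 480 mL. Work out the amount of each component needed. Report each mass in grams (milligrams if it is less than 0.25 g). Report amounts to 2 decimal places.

Target volume = 480 mL = 0.48 L.
calcium chloride dihydrate: 0.108% w/v = 1.08 g/L → 1.08 × 0.48 L = 0.52 g
sodium chloride: 1% w/v = 10 g/L → 10 × 0.48 L = 4.80 g
sodium citrate dihydrate: 4.23 g/L × 0.48 L = 2.03 g
sodium acetate: 7.4 g/L × 0.48 L = 3.55 g

calcium chloride dihydrate 0.52 g; sodium chloride 4.80 g; sodium citrate dihydrate 2.03 g; sodium acetate 3.55 g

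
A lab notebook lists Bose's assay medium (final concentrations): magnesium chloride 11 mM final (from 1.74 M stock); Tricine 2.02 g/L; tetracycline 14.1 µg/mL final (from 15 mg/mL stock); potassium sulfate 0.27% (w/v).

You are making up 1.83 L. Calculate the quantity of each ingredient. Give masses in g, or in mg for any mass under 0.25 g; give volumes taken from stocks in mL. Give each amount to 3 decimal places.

Working volume: 1.83 L.
magnesium chloride: V = C2·V2/C1 = 11 mM × 1830 mL ÷ 1740 mM = 11.569 mL
Tricine: 2.02 g/L × 1.83 L = 3.697 g
tetracycline: dilute stock: 14.1 µg/mL × 1830 mL ÷ 15000 µg/mL = 1.720 mL
potassium sulfate: 0.27 g per 100 mL × 1830 mL ÷ 100 = 4.941 g

magnesium chloride 11.569 mL; Tricine 3.697 g; tetracycline 1.720 mL; potassium sulfate 4.941 g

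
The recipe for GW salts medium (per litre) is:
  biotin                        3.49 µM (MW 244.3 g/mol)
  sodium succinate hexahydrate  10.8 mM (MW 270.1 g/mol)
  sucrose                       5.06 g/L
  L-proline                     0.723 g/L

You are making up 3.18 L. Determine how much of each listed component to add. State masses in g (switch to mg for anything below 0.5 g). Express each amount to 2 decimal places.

Working volume: 3.18 L.
biotin: 3.49 µmol/L × 244.3 g/mol × 3.18 L ÷ 1000 = 2.71 mg
sodium succinate hexahydrate: 10.8 mmol/L × 270.1 g/mol × 3.18 L ÷ 1000 = 9.28 g
sucrose: 5.06 g/L × 3.18 L = 16.09 g
L-proline: 0.723 g/L × 3.18 L = 2.30 g

biotin 2.71 mg; sodium succinate hexahydrate 9.28 g; sucrose 16.09 g; L-proline 2.30 g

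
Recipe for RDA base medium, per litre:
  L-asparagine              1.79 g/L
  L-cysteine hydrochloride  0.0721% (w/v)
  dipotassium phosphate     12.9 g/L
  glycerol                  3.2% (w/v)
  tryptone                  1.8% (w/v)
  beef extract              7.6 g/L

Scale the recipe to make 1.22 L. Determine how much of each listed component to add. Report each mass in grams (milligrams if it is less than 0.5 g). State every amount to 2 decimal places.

L-asparagine 2.18 g; L-cysteine hydrochloride 0.88 g; dipotassium phosphate 15.74 g; glycerol 39.04 g; tryptone 21.96 g; beef extract 9.27 g

Working volume: 1.22 L.
L-asparagine: 1.79 g/L × 1.22 L = 2.18 g
L-cysteine hydrochloride: 0.0721% w/v = 0.721 g/L → 0.721 × 1.22 L = 0.88 g
dipotassium phosphate: 12.9 g/L × 1.22 L = 15.74 g
glycerol: 3.2 g per 100 mL × 1220 mL ÷ 100 = 39.04 g
tryptone: 1.8 g per 100 mL × 1220 mL ÷ 100 = 21.96 g
beef extract: 7.6 g/L × 1.22 L = 9.27 g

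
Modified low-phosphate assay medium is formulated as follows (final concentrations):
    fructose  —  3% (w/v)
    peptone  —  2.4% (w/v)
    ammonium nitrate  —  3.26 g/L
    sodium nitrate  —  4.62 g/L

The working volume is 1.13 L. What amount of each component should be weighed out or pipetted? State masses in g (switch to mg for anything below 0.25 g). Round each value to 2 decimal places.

Working volume: 1.13 L.
fructose: 3% w/v = 30 g/L → 30 × 1.13 L = 33.90 g
peptone: 2.4% w/v = 24 g/L → 24 × 1.13 L = 27.12 g
ammonium nitrate: 3.26 g/L × 1.13 L = 3.68 g
sodium nitrate: 4.62 g/L × 1.13 L = 5.22 g

fructose 33.90 g; peptone 27.12 g; ammonium nitrate 3.68 g; sodium nitrate 5.22 g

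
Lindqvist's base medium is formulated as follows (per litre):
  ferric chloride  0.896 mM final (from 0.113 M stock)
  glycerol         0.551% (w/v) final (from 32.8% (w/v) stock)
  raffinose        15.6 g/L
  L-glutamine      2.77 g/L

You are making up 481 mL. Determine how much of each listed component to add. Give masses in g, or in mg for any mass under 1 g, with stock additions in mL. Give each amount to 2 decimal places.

ferric chloride 3.81 mL; glycerol 8.08 mL; raffinose 7.50 g; L-glutamine 1.33 g

Target volume = 481 mL = 0.481 L.
ferric chloride: C1V1 = C2V2 → 0.896 mM × 481 mL ÷ 113 mM = 3.81 mL
glycerol: V = C2·V2/C1 = 0.551% ÷ 32.8% × 481 mL = 8.08 mL
raffinose: 15.6 g/L × 0.481 L = 7.50 g
L-glutamine: 2.77 g/L × 0.481 L = 1.33 g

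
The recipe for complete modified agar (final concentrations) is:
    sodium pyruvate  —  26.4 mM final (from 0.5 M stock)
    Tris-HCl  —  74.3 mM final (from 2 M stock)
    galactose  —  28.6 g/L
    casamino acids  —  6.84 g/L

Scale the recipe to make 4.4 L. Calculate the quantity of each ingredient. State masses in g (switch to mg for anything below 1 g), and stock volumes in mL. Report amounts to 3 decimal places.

Scale factor relative to 1 L: 4.4.
sodium pyruvate: V = C2·V2/C1 = 26.4 mM × 4400 mL ÷ 500 mM = 232.320 mL
Tris-HCl: dilute stock: 74.3 mM × 4400 mL ÷ 2000 mM = 163.460 mL
galactose: 28.6 g/L × 4.4 L = 125.840 g
casamino acids: 6.84 g/L × 4.4 L = 30.096 g

sodium pyruvate 232.320 mL; Tris-HCl 163.460 mL; galactose 125.840 g; casamino acids 30.096 g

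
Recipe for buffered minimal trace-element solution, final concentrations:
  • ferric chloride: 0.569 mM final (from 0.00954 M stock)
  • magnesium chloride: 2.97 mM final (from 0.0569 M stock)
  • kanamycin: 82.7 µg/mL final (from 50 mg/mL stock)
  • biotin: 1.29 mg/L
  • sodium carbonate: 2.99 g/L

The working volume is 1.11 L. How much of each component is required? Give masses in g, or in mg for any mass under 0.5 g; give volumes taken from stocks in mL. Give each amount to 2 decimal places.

Working volume: 1.11 L.
ferric chloride: V = C2·V2/C1 = 0.569 mM × 1110 mL ÷ 9.54 mM = 66.20 mL
magnesium chloride: V = C2·V2/C1 = 2.97 mM × 1110 mL ÷ 56.9 mM = 57.94 mL
kanamycin: V = C2·V2/C1 = 82.7 µg/mL × 1110 mL ÷ 50000 µg/mL = 1.84 mL
biotin: 1.29 mg/L × 1.11 L = 1.43 mg
sodium carbonate: 2.99 g/L × 1.11 L = 3.32 g

ferric chloride 66.20 mL; magnesium chloride 57.94 mL; kanamycin 1.84 mL; biotin 1.43 mg; sodium carbonate 3.32 g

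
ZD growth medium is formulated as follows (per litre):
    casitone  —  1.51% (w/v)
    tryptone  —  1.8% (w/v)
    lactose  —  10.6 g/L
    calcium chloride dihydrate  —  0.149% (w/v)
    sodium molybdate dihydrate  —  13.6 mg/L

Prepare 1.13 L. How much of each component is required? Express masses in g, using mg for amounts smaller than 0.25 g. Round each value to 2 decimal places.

Working volume: 1.13 L.
casitone: 1.51% w/v = 15.1 g/L → 15.1 × 1.13 L = 17.06 g
tryptone: 1.8% w/v = 18 g/L → 18 × 1.13 L = 20.34 g
lactose: 10.6 g/L × 1.13 L = 11.98 g
calcium chloride dihydrate: 0.149% w/v = 1.49 g/L → 1.49 × 1.13 L = 1.68 g
sodium molybdate dihydrate: 13.6 mg/L × 1.13 L = 15.37 mg

casitone 17.06 g; tryptone 20.34 g; lactose 11.98 g; calcium chloride dihydrate 1.68 g; sodium molybdate dihydrate 15.37 mg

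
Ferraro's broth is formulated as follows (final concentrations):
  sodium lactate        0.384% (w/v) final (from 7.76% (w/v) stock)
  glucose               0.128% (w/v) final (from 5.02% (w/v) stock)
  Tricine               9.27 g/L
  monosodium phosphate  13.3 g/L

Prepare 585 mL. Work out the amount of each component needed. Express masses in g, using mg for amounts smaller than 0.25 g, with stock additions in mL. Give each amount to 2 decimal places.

sodium lactate 28.95 mL; glucose 14.92 mL; Tricine 5.42 g; monosodium phosphate 7.78 g

Target volume = 585 mL = 0.585 L.
sodium lactate: V = C2·V2/C1 = 0.384% ÷ 7.76% × 585 mL = 28.95 mL
glucose: V = C2·V2/C1 = 0.128% ÷ 5.02% × 585 mL = 14.92 mL
Tricine: 9.27 g/L × 0.585 L = 5.42 g
monosodium phosphate: 13.3 g/L × 0.585 L = 7.78 g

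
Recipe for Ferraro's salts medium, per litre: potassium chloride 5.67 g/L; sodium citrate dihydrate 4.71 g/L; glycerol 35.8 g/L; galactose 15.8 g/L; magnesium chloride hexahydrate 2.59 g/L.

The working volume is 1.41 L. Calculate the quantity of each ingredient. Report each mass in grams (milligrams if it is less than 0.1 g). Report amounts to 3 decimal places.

Working volume: 1.41 L.
potassium chloride: 5.67 g/L × 1.41 L = 7.995 g
sodium citrate dihydrate: 4.71 g/L × 1.41 L = 6.641 g
glycerol: 35.8 g/L × 1.41 L = 50.478 g
galactose: 15.8 g/L × 1.41 L = 22.278 g
magnesium chloride hexahydrate: 2.59 g/L × 1.41 L = 3.652 g

potassium chloride 7.995 g; sodium citrate dihydrate 6.641 g; glycerol 50.478 g; galactose 22.278 g; magnesium chloride hexahydrate 3.652 g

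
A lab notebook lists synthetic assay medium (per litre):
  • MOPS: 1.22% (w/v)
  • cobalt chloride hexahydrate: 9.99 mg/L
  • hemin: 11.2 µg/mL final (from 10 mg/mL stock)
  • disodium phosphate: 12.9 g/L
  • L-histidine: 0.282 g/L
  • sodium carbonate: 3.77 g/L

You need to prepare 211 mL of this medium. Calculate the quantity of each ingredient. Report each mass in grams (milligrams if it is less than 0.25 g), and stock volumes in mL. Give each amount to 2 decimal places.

Scale factor relative to 1 L: 0.211.
MOPS: 1.22 g per 100 mL × 211 mL ÷ 100 = 2.57 g
cobalt chloride hexahydrate: 9.99 mg/L × 0.211 L = 2.11 mg
hemin: V = C2·V2/C1 = 11.2 µg/mL × 211 mL ÷ 10000 µg/mL = 0.24 mL
disodium phosphate: 12.9 g/L × 0.211 L = 2.72 g
L-histidine: 0.282 g/L × 0.211 L = 0.059502 g = 59.50 mg
sodium carbonate: 3.77 g/L × 0.211 L = 0.80 g

MOPS 2.57 g; cobalt chloride hexahydrate 2.11 mg; hemin 0.24 mL; disodium phosphate 2.72 g; L-histidine 59.50 mg; sodium carbonate 0.80 g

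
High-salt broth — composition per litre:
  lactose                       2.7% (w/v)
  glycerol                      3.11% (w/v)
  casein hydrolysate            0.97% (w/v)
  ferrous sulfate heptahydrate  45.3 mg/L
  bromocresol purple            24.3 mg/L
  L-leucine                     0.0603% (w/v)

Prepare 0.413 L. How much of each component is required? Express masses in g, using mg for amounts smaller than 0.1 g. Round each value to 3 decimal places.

Scale factor relative to 1 L: 0.413.
lactose: 2.7 g per 100 mL × 413 mL ÷ 100 = 11.151 g
glycerol: 3.11% w/v = 31.1 g/L → 31.1 × 0.413 L = 12.844 g
casein hydrolysate: 0.97% w/v = 9.7 g/L → 9.7 × 0.413 L = 4.006 g
ferrous sulfate heptahydrate: 45.3 mg/L × 0.413 L = 18.709 mg
bromocresol purple: 24.3 mg/L × 0.413 L = 10.036 mg
L-leucine: 0.0603% w/v = 0.603 g/L → 0.603 × 0.413 L = 0.249 g

lactose 11.151 g; glycerol 12.844 g; casein hydrolysate 4.006 g; ferrous sulfate heptahydrate 18.709 mg; bromocresol purple 10.036 mg; L-leucine 0.249 g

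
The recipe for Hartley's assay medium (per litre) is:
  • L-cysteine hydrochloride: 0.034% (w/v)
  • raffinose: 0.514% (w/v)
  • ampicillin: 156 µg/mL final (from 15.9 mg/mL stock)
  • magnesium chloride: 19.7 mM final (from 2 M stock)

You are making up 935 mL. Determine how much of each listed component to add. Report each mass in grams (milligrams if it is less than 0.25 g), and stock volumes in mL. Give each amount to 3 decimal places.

Working volume: 935 mL = 0.935 L.
L-cysteine hydrochloride: 0.034% w/v = 0.34 g/L → 0.34 × 0.935 L = 0.318 g
raffinose: 0.514 g per 100 mL × 935 mL ÷ 100 = 4.806 g
ampicillin: V = C2·V2/C1 = 156 µg/mL × 935 mL ÷ 15900 µg/mL = 9.174 mL
magnesium chloride: C1V1 = C2V2 → 19.7 mM × 935 mL ÷ 2000 mM = 9.210 mL

L-cysteine hydrochloride 0.318 g; raffinose 4.806 g; ampicillin 9.174 mL; magnesium chloride 9.210 mL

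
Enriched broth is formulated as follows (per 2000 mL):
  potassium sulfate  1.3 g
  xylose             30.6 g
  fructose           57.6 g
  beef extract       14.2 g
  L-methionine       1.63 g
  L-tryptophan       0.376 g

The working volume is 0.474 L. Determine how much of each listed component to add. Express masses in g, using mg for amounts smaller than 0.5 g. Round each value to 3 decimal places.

Ratio of target to recipe volume: 474 / 2000 = 0.237.
potassium sulfate: 1.3 g × (474 mL / 2000 mL) = 0.3081 g = 308.100 mg
xylose: 30.6 g × (474 mL / 2000 mL) = 7.252 g
fructose: 57.6 g × (474 mL / 2000 mL) = 13.651 g
beef extract: 14.2 g × (474 mL / 2000 mL) = 3.365 g
L-methionine: 1.63 g × (474 mL / 2000 mL) = 0.38631 g = 386.310 mg
L-tryptophan: 0.376 g × (474 mL / 2000 mL) = 0.089112 g = 89.112 mg

potassium sulfate 308.100 mg; xylose 7.252 g; fructose 13.651 g; beef extract 3.365 g; L-methionine 386.310 mg; L-tryptophan 89.112 mg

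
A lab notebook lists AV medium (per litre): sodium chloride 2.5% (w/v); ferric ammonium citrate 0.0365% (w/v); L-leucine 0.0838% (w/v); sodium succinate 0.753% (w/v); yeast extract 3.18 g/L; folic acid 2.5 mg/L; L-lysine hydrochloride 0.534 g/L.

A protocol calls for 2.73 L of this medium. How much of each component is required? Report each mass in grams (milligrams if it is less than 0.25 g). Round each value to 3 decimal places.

sodium chloride 68.250 g; ferric ammonium citrate 0.996 g; L-leucine 2.288 g; sodium succinate 20.557 g; yeast extract 8.681 g; folic acid 6.825 mg; L-lysine hydrochloride 1.458 g

Scale factor relative to 1 L: 2.73.
sodium chloride: 2.5% w/v = 25 g/L → 25 × 2.73 L = 68.250 g
ferric ammonium citrate: 0.0365% w/v = 0.365 g/L → 0.365 × 2.73 L = 0.996 g
L-leucine: 0.0838% w/v = 0.838 g/L → 0.838 × 2.73 L = 2.288 g
sodium succinate: 0.753 g per 100 mL × 2730 mL ÷ 100 = 20.557 g
yeast extract: 3.18 g/L × 2.73 L = 8.681 g
folic acid: 2.5 mg/L × 2.73 L = 6.825 mg
L-lysine hydrochloride: 0.534 g/L × 2.73 L = 1.458 g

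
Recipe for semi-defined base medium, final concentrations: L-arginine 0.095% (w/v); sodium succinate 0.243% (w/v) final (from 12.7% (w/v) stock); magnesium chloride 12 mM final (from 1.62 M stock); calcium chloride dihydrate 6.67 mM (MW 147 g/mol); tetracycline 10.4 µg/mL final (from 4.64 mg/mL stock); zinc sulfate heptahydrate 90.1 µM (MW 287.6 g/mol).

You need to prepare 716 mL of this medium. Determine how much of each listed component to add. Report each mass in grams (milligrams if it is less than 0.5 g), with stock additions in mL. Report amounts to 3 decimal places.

L-arginine 0.680 g; sodium succinate 13.700 mL; magnesium chloride 5.304 mL; calcium chloride dihydrate 0.702 g; tetracycline 1.605 mL; zinc sulfate heptahydrate 18.554 mg

Scale factor relative to 1 L: 0.716.
L-arginine: 0.095 g per 100 mL × 716 mL ÷ 100 = 0.680 g
sodium succinate: V = C2·V2/C1 = 0.243% ÷ 12.7% × 716 mL = 13.700 mL
magnesium chloride: V = C2·V2/C1 = 12 mM × 716 mL ÷ 1620 mM = 5.304 mL
calcium chloride dihydrate: 6.67 mmol/L × 147 g/mol × 0.716 L ÷ 1000 = 0.702 g
tetracycline: V = C2·V2/C1 = 10.4 µg/mL × 716 mL ÷ 4640 µg/mL = 1.605 mL
zinc sulfate heptahydrate: 90.1 µmol/L × 287.6 g/mol × 0.716 L ÷ 1000 = 18.554 mg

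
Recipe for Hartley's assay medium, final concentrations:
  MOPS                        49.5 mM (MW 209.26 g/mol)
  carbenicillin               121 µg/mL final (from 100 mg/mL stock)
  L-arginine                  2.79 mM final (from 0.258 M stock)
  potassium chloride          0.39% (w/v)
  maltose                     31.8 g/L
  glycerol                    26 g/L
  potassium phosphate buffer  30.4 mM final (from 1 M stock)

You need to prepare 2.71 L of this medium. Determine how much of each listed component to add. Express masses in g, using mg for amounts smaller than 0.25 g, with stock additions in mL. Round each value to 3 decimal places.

MOPS 28.071 g; carbenicillin 3.279 mL; L-arginine 29.306 mL; potassium chloride 10.569 g; maltose 86.178 g; glycerol 70.460 g; potassium phosphate buffer 82.384 mL

Scale factor relative to 1 L: 2.71.
MOPS: 49.5 mmol/L × 209.26 g/mol × 2.71 L ÷ 1000 = 28.071 g
carbenicillin: V = C2·V2/C1 = 121 µg/mL × 2710 mL ÷ 100000 µg/mL = 3.279 mL
L-arginine: V = C2·V2/C1 = 2.79 mM × 2710 mL ÷ 258 mM = 29.306 mL
potassium chloride: 0.39% w/v = 3.9 g/L → 3.9 × 2.71 L = 10.569 g
maltose: 31.8 g/L × 2.71 L = 86.178 g
glycerol: 26 g/L × 2.71 L = 70.460 g
potassium phosphate buffer: C1V1 = C2V2 → 30.4 mM × 2710 mL ÷ 1000 mM = 82.384 mL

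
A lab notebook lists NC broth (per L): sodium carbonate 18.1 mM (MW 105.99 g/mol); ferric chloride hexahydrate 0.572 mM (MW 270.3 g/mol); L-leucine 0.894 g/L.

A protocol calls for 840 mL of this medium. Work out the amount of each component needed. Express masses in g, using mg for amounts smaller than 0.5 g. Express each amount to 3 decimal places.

sodium carbonate 1.611 g; ferric chloride hexahydrate 129.874 mg; L-leucine 0.751 g

Working volume: 840 mL = 0.84 L.
sodium carbonate: 18.1 mmol/L × 105.99 g/mol × 0.84 L ÷ 1000 = 1.611 g
ferric chloride hexahydrate: 0.572 mmol/L × 270.3 mg/mmol × 0.84 L = 129.874 mg
L-leucine: 0.894 g/L × 0.84 L = 0.751 g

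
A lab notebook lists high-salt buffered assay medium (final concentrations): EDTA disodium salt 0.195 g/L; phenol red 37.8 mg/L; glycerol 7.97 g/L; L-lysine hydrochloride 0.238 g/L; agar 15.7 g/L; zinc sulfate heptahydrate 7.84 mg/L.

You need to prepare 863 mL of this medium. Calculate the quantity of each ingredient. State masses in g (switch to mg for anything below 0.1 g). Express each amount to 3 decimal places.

EDTA disodium salt 0.168 g; phenol red 32.621 mg; glycerol 6.878 g; L-lysine hydrochloride 0.205 g; agar 13.549 g; zinc sulfate heptahydrate 6.766 mg

Scale factor relative to 1 L: 0.863.
EDTA disodium salt: 0.195 g/L × 0.863 L = 0.168 g
phenol red: 37.8 mg/L × 0.863 L = 32.621 mg
glycerol: 7.97 g/L × 0.863 L = 6.878 g
L-lysine hydrochloride: 0.238 g/L × 0.863 L = 0.205 g
agar: 15.7 g/L × 0.863 L = 13.549 g
zinc sulfate heptahydrate: 7.84 mg/L × 0.863 L = 6.766 mg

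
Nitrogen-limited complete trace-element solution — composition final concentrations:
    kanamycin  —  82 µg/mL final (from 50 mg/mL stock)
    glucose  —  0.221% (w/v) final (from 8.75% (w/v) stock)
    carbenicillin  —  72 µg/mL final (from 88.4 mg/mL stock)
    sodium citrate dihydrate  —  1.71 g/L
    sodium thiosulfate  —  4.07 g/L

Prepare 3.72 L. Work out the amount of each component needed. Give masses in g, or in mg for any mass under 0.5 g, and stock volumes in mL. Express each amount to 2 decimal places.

Scale factor relative to 1 L: 3.72.
kanamycin: C1V1 = C2V2 → 82 µg/mL × 3720 mL ÷ 50000 µg/mL = 6.10 mL
glucose: C1V1 = C2V2 → 0.221% ÷ 8.75% × 3720 mL = 93.96 mL
carbenicillin: V = C2·V2/C1 = 72 µg/mL × 3720 mL ÷ 88400 µg/mL = 3.03 mL
sodium citrate dihydrate: 1.71 g/L × 3.72 L = 6.36 g
sodium thiosulfate: 4.07 g/L × 3.72 L = 15.14 g

kanamycin 6.10 mL; glucose 93.96 mL; carbenicillin 3.03 mL; sodium citrate dihydrate 6.36 g; sodium thiosulfate 15.14 g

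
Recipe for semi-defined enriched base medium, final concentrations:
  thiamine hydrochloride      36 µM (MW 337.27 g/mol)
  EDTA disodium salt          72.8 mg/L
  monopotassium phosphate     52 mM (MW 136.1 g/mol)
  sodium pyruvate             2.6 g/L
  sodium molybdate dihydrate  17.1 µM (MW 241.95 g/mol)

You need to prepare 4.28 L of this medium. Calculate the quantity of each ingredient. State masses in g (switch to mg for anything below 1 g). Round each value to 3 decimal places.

Scale factor relative to 1 L: 4.28.
thiamine hydrochloride: 36 µmol/L × 337.27 g/mol × 4.28 L ÷ 1000 = 51.967 mg
EDTA disodium salt: 72.8 mg/L × 4.28 L = 311.584 mg
monopotassium phosphate: 52 mmol/L × 136.1 g/mol × 4.28 L ÷ 1000 = 30.290 g
sodium pyruvate: 2.6 g/L × 4.28 L = 11.128 g
sodium molybdate dihydrate: 17.1 µmol/L × 241.95 g/mol × 4.28 L ÷ 1000 = 17.708 mg

thiamine hydrochloride 51.967 mg; EDTA disodium salt 311.584 mg; monopotassium phosphate 30.290 g; sodium pyruvate 11.128 g; sodium molybdate dihydrate 17.708 mg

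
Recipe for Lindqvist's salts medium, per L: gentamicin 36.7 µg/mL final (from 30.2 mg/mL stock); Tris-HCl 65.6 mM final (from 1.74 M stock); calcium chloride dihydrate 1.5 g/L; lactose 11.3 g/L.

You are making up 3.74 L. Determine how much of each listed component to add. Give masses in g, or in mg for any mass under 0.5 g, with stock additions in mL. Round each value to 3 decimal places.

gentamicin 4.545 mL; Tris-HCl 141.002 mL; calcium chloride dihydrate 5.610 g; lactose 42.262 g

Working volume: 3.74 L.
gentamicin: V = C2·V2/C1 = 36.7 µg/mL × 3740 mL ÷ 30200 µg/mL = 4.545 mL
Tris-HCl: C1V1 = C2V2 → 65.6 mM × 3740 mL ÷ 1740 mM = 141.002 mL
calcium chloride dihydrate: 1.5 g/L × 3.74 L = 5.610 g
lactose: 11.3 g/L × 3.74 L = 42.262 g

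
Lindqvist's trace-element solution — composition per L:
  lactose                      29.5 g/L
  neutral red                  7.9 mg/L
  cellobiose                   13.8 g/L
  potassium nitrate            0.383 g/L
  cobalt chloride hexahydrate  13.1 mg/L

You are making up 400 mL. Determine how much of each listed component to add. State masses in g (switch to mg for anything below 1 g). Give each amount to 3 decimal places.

lactose 11.800 g; neutral red 3.160 mg; cellobiose 5.520 g; potassium nitrate 153.200 mg; cobalt chloride hexahydrate 5.240 mg

Scale factor relative to 1 L: 0.4.
lactose: 29.5 g/L × 0.4 L = 11.800 g
neutral red: 7.9 mg/L × 0.4 L = 3.160 mg
cellobiose: 13.8 g/L × 0.4 L = 5.520 g
potassium nitrate: 0.383 g/L × 0.4 L = 0.1532 g = 153.200 mg
cobalt chloride hexahydrate: 13.1 mg/L × 0.4 L = 5.240 mg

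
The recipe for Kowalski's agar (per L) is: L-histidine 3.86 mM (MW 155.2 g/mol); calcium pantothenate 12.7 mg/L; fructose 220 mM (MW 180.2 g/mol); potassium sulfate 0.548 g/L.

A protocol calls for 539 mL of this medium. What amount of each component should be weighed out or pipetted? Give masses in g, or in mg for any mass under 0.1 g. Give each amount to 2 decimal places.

Working volume: 539 mL = 0.539 L.
L-histidine: 3.86 mmol/L × 155.2 g/mol × 0.539 L ÷ 1000 = 0.32 g
calcium pantothenate: 12.7 mg/L × 0.539 L = 6.85 mg
fructose: 220 mmol/L × 180.2 g/mol × 0.539 L ÷ 1000 = 21.37 g
potassium sulfate: 0.548 g/L × 0.539 L = 0.30 g

L-histidine 0.32 g; calcium pantothenate 6.85 mg; fructose 21.37 g; potassium sulfate 0.30 g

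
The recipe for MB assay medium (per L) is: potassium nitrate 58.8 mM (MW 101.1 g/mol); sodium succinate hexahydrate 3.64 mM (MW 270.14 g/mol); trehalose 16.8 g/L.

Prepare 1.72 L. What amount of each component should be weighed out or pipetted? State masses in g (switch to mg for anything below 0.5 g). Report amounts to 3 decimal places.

Working volume: 1.72 L.
potassium nitrate: 58.8 mmol/L × 101.1 g/mol × 1.72 L ÷ 1000 = 10.225 g
sodium succinate hexahydrate: 3.64 mmol/L × 270.14 g/mol × 1.72 L ÷ 1000 = 1.691 g
trehalose: 16.8 g/L × 1.72 L = 28.896 g

potassium nitrate 10.225 g; sodium succinate hexahydrate 1.691 g; trehalose 28.896 g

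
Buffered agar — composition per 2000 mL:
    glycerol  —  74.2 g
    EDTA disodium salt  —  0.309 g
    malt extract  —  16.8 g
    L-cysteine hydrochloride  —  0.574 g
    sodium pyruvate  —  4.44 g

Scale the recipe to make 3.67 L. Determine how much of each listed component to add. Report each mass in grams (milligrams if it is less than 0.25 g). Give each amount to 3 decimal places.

Scale factor = 3670 mL / 2000 mL = 1.835.
glycerol: 74.2 g × (3670 mL / 2000 mL) = 136.157 g
EDTA disodium salt: 0.309 g × (3670 mL / 2000 mL) = 0.567 g
malt extract: 16.8 g × (3670 mL / 2000 mL) = 30.828 g
L-cysteine hydrochloride: 0.574 g × (3670 mL / 2000 mL) = 1.053 g
sodium pyruvate: 4.44 g × (3670 mL / 2000 mL) = 8.147 g

glycerol 136.157 g; EDTA disodium salt 0.567 g; malt extract 30.828 g; L-cysteine hydrochloride 1.053 g; sodium pyruvate 8.147 g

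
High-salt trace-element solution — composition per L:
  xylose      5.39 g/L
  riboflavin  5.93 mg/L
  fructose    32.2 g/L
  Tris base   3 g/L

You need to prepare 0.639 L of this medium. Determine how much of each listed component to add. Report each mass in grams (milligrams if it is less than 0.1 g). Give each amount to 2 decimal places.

xylose 3.44 g; riboflavin 3.79 mg; fructose 20.58 g; Tris base 1.92 g

Working volume: 0.639 L.
xylose: 5.39 g/L × 0.639 L = 3.44 g
riboflavin: 5.93 mg/L × 0.639 L = 3.79 mg
fructose: 32.2 g/L × 0.639 L = 20.58 g
Tris base: 3 g/L × 0.639 L = 1.92 g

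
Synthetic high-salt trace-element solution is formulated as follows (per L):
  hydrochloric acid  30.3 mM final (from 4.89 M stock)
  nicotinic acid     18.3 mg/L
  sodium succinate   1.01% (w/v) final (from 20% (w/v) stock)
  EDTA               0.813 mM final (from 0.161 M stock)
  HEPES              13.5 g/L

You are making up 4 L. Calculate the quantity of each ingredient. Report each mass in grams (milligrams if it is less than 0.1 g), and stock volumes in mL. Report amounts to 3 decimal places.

Scale factor relative to 1 L: 4.
hydrochloric acid: V = C2·V2/C1 = 30.3 mM × 4000 mL ÷ 4890 mM = 24.785 mL
nicotinic acid: 18.3 mg/L × 4 L = 73.200 mg
sodium succinate: C1V1 = C2V2 → 1.01% ÷ 20% × 4000 mL = 202.000 mL
EDTA: C1V1 = C2V2 → 0.813 mM × 4000 mL ÷ 161 mM = 20.199 mL
HEPES: 13.5 g/L × 4 L = 54.000 g

hydrochloric acid 24.785 mL; nicotinic acid 73.200 mg; sodium succinate 202.000 mL; EDTA 20.199 mL; HEPES 54.000 g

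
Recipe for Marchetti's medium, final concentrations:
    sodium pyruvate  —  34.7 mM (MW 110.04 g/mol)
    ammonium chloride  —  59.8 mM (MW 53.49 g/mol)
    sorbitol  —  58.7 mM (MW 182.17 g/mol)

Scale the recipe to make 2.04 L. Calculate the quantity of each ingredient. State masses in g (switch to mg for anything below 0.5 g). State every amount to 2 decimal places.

sodium pyruvate 7.79 g; ammonium chloride 6.53 g; sorbitol 21.81 g

Scale factor relative to 1 L: 2.04.
sodium pyruvate: 34.7 mmol/L × 110.04 g/mol × 2.04 L ÷ 1000 = 7.79 g
ammonium chloride: 59.8 mmol/L × 53.49 g/mol × 2.04 L ÷ 1000 = 6.53 g
sorbitol: 58.7 mmol/L × 182.17 g/mol × 2.04 L ÷ 1000 = 21.81 g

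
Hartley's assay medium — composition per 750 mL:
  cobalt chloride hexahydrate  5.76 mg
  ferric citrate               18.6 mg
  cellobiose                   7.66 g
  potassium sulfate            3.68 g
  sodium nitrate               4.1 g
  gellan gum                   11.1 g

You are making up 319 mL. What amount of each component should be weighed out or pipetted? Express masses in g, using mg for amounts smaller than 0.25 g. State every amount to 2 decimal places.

Scale factor = 319 mL / 750 mL = 0.425333.
cobalt chloride hexahydrate: 5.76 mg × (319 mL / 750 mL) = 2.45 mg
ferric citrate: 18.6 mg × (319 mL / 750 mL) = 7.91 mg
cellobiose: 7.66 g × (319 mL / 750 mL) = 3.26 g
potassium sulfate: 3.68 g × (319 mL / 750 mL) = 1.57 g
sodium nitrate: 4.1 g × (319 mL / 750 mL) = 1.74 g
gellan gum: 11.1 g × (319 mL / 750 mL) = 4.72 g

cobalt chloride hexahydrate 2.45 mg; ferric citrate 7.91 mg; cellobiose 3.26 g; potassium sulfate 1.57 g; sodium nitrate 1.74 g; gellan gum 4.72 g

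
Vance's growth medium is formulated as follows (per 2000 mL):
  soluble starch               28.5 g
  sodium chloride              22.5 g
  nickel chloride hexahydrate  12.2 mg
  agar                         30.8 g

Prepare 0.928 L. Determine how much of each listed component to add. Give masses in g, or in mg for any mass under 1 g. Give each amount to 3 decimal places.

soluble starch 13.224 g; sodium chloride 10.440 g; nickel chloride hexahydrate 5.661 mg; agar 14.291 g

Scale factor = 928 mL / 2000 mL = 0.464.
soluble starch: 28.5 g × (928 mL / 2000 mL) = 13.224 g
sodium chloride: 22.5 g × (928 mL / 2000 mL) = 10.440 g
nickel chloride hexahydrate: 12.2 mg × (928 mL / 2000 mL) = 5.661 mg
agar: 30.8 g × (928 mL / 2000 mL) = 14.291 g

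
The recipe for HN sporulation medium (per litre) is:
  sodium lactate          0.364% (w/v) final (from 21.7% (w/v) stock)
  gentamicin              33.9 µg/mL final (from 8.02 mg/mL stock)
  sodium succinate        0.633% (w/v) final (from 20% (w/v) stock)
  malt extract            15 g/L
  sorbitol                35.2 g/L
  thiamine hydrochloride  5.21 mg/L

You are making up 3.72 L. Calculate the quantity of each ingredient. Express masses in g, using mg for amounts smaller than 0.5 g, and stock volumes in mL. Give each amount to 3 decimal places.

sodium lactate 62.400 mL; gentamicin 15.724 mL; sodium succinate 117.738 mL; malt extract 55.800 g; sorbitol 130.944 g; thiamine hydrochloride 19.381 mg

Working volume: 3.72 L.
sodium lactate: V = C2·V2/C1 = 0.364% ÷ 21.7% × 3720 mL = 62.400 mL
gentamicin: C1V1 = C2V2 → 33.9 µg/mL × 3720 mL ÷ 8020 µg/mL = 15.724 mL
sodium succinate: V = C2·V2/C1 = 0.633% ÷ 20% × 3720 mL = 117.738 mL
malt extract: 15 g/L × 3.72 L = 55.800 g
sorbitol: 35.2 g/L × 3.72 L = 130.944 g
thiamine hydrochloride: 5.21 mg/L × 3.72 L = 19.381 mg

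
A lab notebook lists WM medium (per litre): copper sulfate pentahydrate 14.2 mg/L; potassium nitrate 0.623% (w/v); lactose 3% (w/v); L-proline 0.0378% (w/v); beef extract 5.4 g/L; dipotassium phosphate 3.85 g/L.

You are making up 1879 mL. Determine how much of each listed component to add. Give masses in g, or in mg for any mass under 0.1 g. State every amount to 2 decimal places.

Working volume: 1879 mL = 1.879 L.
copper sulfate pentahydrate: 14.2 mg/L × 1.879 L = 26.68 mg
potassium nitrate: 0.623 g per 100 mL × 1879 mL ÷ 100 = 11.71 g
lactose: 3 g per 100 mL × 1879 mL ÷ 100 = 56.37 g
L-proline: 0.0378 g per 100 mL × 1879 mL ÷ 100 = 0.71 g
beef extract: 5.4 g/L × 1.879 L = 10.15 g
dipotassium phosphate: 3.85 g/L × 1.879 L = 7.23 g

copper sulfate pentahydrate 26.68 mg; potassium nitrate 11.71 g; lactose 56.37 g; L-proline 0.71 g; beef extract 10.15 g; dipotassium phosphate 7.23 g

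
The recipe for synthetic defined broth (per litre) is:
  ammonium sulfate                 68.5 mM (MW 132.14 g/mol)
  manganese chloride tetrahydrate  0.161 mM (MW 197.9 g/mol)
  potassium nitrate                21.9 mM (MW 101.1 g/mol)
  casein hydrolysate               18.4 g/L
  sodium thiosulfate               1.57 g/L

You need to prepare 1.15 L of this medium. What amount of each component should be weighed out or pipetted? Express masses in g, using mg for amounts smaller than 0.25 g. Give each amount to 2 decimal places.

Working volume: 1.15 L.
ammonium sulfate: 68.5 mmol/L × 132.14 g/mol × 1.15 L ÷ 1000 = 10.41 g
manganese chloride tetrahydrate: 0.161 mmol/L × 197.9 mg/mmol × 1.15 L = 36.64 mg
potassium nitrate: 21.9 mmol/L × 101.1 g/mol × 1.15 L ÷ 1000 = 2.55 g
casein hydrolysate: 18.4 g/L × 1.15 L = 21.16 g
sodium thiosulfate: 1.57 g/L × 1.15 L = 1.81 g

ammonium sulfate 10.41 g; manganese chloride tetrahydrate 36.64 mg; potassium nitrate 2.55 g; casein hydrolysate 21.16 g; sodium thiosulfate 1.81 g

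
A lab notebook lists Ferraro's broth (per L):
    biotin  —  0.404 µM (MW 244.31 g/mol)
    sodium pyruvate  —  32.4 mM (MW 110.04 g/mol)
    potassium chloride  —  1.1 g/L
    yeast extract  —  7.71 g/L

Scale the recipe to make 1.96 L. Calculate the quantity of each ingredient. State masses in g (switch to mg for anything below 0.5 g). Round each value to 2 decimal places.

Scale factor relative to 1 L: 1.96.
biotin: 0.404 µmol/L × 244.31 g/mol × 1.96 L ÷ 1000 = 0.19 mg
sodium pyruvate: 32.4 mmol/L × 110.04 g/mol × 1.96 L ÷ 1000 = 6.99 g
potassium chloride: 1.1 g/L × 1.96 L = 2.16 g
yeast extract: 7.71 g/L × 1.96 L = 15.11 g

biotin 0.19 mg; sodium pyruvate 6.99 g; potassium chloride 2.16 g; yeast extract 15.11 g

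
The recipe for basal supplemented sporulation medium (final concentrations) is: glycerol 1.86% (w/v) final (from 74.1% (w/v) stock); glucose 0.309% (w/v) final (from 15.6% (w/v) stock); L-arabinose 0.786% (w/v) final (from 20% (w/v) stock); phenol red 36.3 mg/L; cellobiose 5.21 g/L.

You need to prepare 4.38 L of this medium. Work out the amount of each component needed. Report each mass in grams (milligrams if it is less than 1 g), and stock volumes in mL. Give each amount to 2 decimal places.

Scale factor relative to 1 L: 4.38.
glycerol: V = C2·V2/C1 = 1.86% ÷ 74.1% × 4380 mL = 109.94 mL
glucose: V = C2·V2/C1 = 0.309% ÷ 15.6% × 4380 mL = 86.76 mL
L-arabinose: V = C2·V2/C1 = 0.786% ÷ 20% × 4380 mL = 172.13 mL
phenol red: 36.3 mg/L × 4.38 L = 158.99 mg
cellobiose: 5.21 g/L × 4.38 L = 22.82 g

glycerol 109.94 mL; glucose 86.76 mL; L-arabinose 172.13 mL; phenol red 158.99 mg; cellobiose 22.82 g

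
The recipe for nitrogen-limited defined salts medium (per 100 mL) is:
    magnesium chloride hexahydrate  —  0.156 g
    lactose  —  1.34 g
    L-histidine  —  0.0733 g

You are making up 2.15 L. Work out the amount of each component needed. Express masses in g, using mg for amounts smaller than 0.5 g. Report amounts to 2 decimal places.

Scale factor = 2150 mL / 100 mL = 21.5.
magnesium chloride hexahydrate: 0.156 g × (2150 mL / 100 mL) = 3.35 g
lactose: 1.34 g × (2150 mL / 100 mL) = 28.81 g
L-histidine: 0.0733 g × (2150 mL / 100 mL) = 1.58 g

magnesium chloride hexahydrate 3.35 g; lactose 28.81 g; L-histidine 1.58 g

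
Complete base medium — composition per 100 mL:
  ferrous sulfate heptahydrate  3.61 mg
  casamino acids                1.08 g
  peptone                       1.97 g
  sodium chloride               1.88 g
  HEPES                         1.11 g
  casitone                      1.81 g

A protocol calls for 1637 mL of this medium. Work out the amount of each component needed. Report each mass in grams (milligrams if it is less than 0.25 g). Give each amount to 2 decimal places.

Ratio of target to recipe volume: 1637 / 100 = 16.37.
ferrous sulfate heptahydrate: 3.61 mg × (1637 mL / 100 mL) = 59.10 mg
casamino acids: 1.08 g × (1637 mL / 100 mL) = 17.68 g
peptone: 1.97 g × (1637 mL / 100 mL) = 32.25 g
sodium chloride: 1.88 g × (1637 mL / 100 mL) = 30.78 g
HEPES: 1.11 g × (1637 mL / 100 mL) = 18.17 g
casitone: 1.81 g × (1637 mL / 100 mL) = 29.63 g

ferrous sulfate heptahydrate 59.10 mg; casamino acids 17.68 g; peptone 32.25 g; sodium chloride 30.78 g; HEPES 18.17 g; casitone 29.63 g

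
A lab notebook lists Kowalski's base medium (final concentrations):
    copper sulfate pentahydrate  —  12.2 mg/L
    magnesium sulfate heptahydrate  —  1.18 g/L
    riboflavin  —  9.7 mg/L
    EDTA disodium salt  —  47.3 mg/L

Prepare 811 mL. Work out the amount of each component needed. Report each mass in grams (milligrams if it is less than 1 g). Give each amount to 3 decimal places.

Target volume = 811 mL = 0.811 L.
copper sulfate pentahydrate: 12.2 mg/L × 0.811 L = 9.894 mg
magnesium sulfate heptahydrate: 1.18 g/L × 0.811 L = 0.95698 g = 956.980 mg
riboflavin: 9.7 mg/L × 0.811 L = 7.867 mg
EDTA disodium salt: 47.3 mg/L × 0.811 L = 38.360 mg

copper sulfate pentahydrate 9.894 mg; magnesium sulfate heptahydrate 956.980 mg; riboflavin 7.867 mg; EDTA disodium salt 38.360 mg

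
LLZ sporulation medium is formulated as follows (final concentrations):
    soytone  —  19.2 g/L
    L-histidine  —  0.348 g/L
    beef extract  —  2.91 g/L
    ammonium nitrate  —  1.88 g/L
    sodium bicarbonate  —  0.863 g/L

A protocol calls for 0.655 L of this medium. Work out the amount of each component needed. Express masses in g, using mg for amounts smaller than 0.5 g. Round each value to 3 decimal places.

Scale factor relative to 1 L: 0.655.
soytone: 19.2 g/L × 0.655 L = 12.576 g
L-histidine: 0.348 g/L × 0.655 L = 0.22794 g = 227.940 mg
beef extract: 2.91 g/L × 0.655 L = 1.906 g
ammonium nitrate: 1.88 g/L × 0.655 L = 1.231 g
sodium bicarbonate: 0.863 g/L × 0.655 L = 0.565 g

soytone 12.576 g; L-histidine 227.940 mg; beef extract 1.906 g; ammonium nitrate 1.231 g; sodium bicarbonate 0.565 g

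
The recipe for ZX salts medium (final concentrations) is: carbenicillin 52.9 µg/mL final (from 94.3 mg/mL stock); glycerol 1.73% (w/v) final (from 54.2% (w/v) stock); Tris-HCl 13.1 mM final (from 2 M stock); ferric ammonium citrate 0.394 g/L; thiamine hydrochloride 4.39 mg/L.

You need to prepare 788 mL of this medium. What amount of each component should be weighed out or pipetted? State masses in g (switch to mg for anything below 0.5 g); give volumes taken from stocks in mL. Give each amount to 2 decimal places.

carbenicillin 0.44 mL; glycerol 25.15 mL; Tris-HCl 5.16 mL; ferric ammonium citrate 310.47 mg; thiamine hydrochloride 3.46 mg

Target volume = 788 mL = 0.788 L.
carbenicillin: C1V1 = C2V2 → 52.9 µg/mL × 788 mL ÷ 94300 µg/mL = 0.44 mL
glycerol: dilute stock: 1.73% ÷ 54.2% × 788 mL = 25.15 mL
Tris-HCl: C1V1 = C2V2 → 13.1 mM × 788 mL ÷ 2000 mM = 5.16 mL
ferric ammonium citrate: 0.394 g/L × 0.788 L = 0.310472 g = 310.47 mg
thiamine hydrochloride: 4.39 mg/L × 0.788 L = 3.46 mg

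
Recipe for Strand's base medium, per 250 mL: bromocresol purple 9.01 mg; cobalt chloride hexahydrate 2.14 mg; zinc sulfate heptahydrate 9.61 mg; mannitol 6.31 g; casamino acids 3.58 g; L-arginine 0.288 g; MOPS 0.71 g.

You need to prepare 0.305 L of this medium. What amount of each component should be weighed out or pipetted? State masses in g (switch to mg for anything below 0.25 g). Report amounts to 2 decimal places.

bromocresol purple 10.99 mg; cobalt chloride hexahydrate 2.61 mg; zinc sulfate heptahydrate 11.72 mg; mannitol 7.70 g; casamino acids 4.37 g; L-arginine 0.35 g; MOPS 0.87 g

Scale factor = 305 mL / 250 mL = 1.22.
bromocresol purple: 9.01 mg × (305 mL / 250 mL) = 10.99 mg
cobalt chloride hexahydrate: 2.14 mg × (305 mL / 250 mL) = 2.61 mg
zinc sulfate heptahydrate: 9.61 mg × (305 mL / 250 mL) = 11.72 mg
mannitol: 6.31 g × (305 mL / 250 mL) = 7.70 g
casamino acids: 3.58 g × (305 mL / 250 mL) = 4.37 g
L-arginine: 0.288 g × (305 mL / 250 mL) = 0.35 g
MOPS: 0.71 g × (305 mL / 250 mL) = 0.87 g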